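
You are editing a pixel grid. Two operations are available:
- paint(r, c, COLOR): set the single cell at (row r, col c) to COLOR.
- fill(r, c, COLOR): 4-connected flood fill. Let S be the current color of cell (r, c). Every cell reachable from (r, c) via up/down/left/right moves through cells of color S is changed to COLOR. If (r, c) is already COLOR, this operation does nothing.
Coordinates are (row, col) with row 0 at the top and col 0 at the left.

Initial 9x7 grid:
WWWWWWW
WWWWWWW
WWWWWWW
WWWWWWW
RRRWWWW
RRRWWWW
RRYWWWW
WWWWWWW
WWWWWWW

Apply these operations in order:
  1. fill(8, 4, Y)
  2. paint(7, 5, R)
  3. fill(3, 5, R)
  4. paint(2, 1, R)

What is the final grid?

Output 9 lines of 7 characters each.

Answer: RRRRRRR
RRRRRRR
RRRRRRR
RRRRRRR
RRRRRRR
RRRRRRR
RRRRRRR
RRRRRRR
RRRRRRR

Derivation:
After op 1 fill(8,4,Y) [54 cells changed]:
YYYYYYY
YYYYYYY
YYYYYYY
YYYYYYY
RRRYYYY
RRRYYYY
RRYYYYY
YYYYYYY
YYYYYYY
After op 2 paint(7,5,R):
YYYYYYY
YYYYYYY
YYYYYYY
YYYYYYY
RRRYYYY
RRRYYYY
RRYYYYY
YYYYYRY
YYYYYYY
After op 3 fill(3,5,R) [54 cells changed]:
RRRRRRR
RRRRRRR
RRRRRRR
RRRRRRR
RRRRRRR
RRRRRRR
RRRRRRR
RRRRRRR
RRRRRRR
After op 4 paint(2,1,R):
RRRRRRR
RRRRRRR
RRRRRRR
RRRRRRR
RRRRRRR
RRRRRRR
RRRRRRR
RRRRRRR
RRRRRRR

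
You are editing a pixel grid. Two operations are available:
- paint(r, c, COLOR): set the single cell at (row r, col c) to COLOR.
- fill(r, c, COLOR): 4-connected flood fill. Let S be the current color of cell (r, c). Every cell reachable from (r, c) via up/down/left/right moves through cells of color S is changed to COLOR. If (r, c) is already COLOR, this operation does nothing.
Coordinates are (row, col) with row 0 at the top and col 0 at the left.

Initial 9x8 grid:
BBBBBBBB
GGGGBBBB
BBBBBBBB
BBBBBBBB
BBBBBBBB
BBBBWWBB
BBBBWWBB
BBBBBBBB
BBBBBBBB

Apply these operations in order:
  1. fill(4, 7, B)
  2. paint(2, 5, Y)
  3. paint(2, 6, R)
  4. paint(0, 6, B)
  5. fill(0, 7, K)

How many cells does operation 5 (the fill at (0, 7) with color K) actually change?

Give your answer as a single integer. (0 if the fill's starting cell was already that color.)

Answer: 62

Derivation:
After op 1 fill(4,7,B) [0 cells changed]:
BBBBBBBB
GGGGBBBB
BBBBBBBB
BBBBBBBB
BBBBBBBB
BBBBWWBB
BBBBWWBB
BBBBBBBB
BBBBBBBB
After op 2 paint(2,5,Y):
BBBBBBBB
GGGGBBBB
BBBBBYBB
BBBBBBBB
BBBBBBBB
BBBBWWBB
BBBBWWBB
BBBBBBBB
BBBBBBBB
After op 3 paint(2,6,R):
BBBBBBBB
GGGGBBBB
BBBBBYRB
BBBBBBBB
BBBBBBBB
BBBBWWBB
BBBBWWBB
BBBBBBBB
BBBBBBBB
After op 4 paint(0,6,B):
BBBBBBBB
GGGGBBBB
BBBBBYRB
BBBBBBBB
BBBBBBBB
BBBBWWBB
BBBBWWBB
BBBBBBBB
BBBBBBBB
After op 5 fill(0,7,K) [62 cells changed]:
KKKKKKKK
GGGGKKKK
KKKKKYRK
KKKKKKKK
KKKKKKKK
KKKKWWKK
KKKKWWKK
KKKKKKKK
KKKKKKKK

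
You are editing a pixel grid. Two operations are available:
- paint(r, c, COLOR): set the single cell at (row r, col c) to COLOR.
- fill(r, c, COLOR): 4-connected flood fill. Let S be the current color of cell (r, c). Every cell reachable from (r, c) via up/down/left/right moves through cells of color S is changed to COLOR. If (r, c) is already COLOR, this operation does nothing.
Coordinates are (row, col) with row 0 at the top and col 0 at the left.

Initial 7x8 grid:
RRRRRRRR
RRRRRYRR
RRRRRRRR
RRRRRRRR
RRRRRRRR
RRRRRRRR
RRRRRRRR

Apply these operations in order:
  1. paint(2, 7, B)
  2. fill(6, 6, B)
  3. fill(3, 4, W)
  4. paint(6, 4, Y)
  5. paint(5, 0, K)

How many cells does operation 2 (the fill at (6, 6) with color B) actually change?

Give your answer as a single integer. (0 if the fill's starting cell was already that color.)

After op 1 paint(2,7,B):
RRRRRRRR
RRRRRYRR
RRRRRRRB
RRRRRRRR
RRRRRRRR
RRRRRRRR
RRRRRRRR
After op 2 fill(6,6,B) [54 cells changed]:
BBBBBBBB
BBBBBYBB
BBBBBBBB
BBBBBBBB
BBBBBBBB
BBBBBBBB
BBBBBBBB

Answer: 54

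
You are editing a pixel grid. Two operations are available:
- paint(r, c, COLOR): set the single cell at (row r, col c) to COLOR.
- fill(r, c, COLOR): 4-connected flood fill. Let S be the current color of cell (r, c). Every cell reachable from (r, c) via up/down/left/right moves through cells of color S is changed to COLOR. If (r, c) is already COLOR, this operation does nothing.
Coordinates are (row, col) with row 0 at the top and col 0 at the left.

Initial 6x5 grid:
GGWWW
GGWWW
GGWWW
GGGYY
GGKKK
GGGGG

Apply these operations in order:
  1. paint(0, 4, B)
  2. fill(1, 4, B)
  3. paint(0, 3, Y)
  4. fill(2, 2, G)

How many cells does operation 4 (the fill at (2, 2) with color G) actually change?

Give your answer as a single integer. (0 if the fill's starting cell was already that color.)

Answer: 8

Derivation:
After op 1 paint(0,4,B):
GGWWB
GGWWW
GGWWW
GGGYY
GGKKK
GGGGG
After op 2 fill(1,4,B) [8 cells changed]:
GGBBB
GGBBB
GGBBB
GGGYY
GGKKK
GGGGG
After op 3 paint(0,3,Y):
GGBYB
GGBBB
GGBBB
GGGYY
GGKKK
GGGGG
After op 4 fill(2,2,G) [8 cells changed]:
GGGYG
GGGGG
GGGGG
GGGYY
GGKKK
GGGGG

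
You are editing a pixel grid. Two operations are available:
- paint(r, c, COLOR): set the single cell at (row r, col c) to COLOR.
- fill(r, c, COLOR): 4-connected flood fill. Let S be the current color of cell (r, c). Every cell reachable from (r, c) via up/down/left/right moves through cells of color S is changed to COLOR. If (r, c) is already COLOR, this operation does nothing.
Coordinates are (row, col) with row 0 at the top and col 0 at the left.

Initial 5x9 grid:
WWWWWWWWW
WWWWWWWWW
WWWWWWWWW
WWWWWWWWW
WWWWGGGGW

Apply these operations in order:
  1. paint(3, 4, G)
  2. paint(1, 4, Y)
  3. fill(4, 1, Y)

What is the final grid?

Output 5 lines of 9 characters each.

After op 1 paint(3,4,G):
WWWWWWWWW
WWWWWWWWW
WWWWWWWWW
WWWWGWWWW
WWWWGGGGW
After op 2 paint(1,4,Y):
WWWWWWWWW
WWWWYWWWW
WWWWWWWWW
WWWWGWWWW
WWWWGGGGW
After op 3 fill(4,1,Y) [39 cells changed]:
YYYYYYYYY
YYYYYYYYY
YYYYYYYYY
YYYYGYYYY
YYYYGGGGY

Answer: YYYYYYYYY
YYYYYYYYY
YYYYYYYYY
YYYYGYYYY
YYYYGGGGY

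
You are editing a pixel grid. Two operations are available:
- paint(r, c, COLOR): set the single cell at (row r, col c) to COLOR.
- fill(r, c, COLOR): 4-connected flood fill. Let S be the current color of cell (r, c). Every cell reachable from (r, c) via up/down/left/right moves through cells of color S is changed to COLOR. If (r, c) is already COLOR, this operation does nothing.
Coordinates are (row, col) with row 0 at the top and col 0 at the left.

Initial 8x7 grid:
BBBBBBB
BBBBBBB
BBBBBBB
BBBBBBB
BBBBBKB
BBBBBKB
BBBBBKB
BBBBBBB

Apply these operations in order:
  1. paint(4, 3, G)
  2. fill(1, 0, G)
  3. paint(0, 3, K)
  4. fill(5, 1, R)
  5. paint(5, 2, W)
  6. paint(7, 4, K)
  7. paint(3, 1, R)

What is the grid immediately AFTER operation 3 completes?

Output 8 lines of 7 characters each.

After op 1 paint(4,3,G):
BBBBBBB
BBBBBBB
BBBBBBB
BBBBBBB
BBBGBKB
BBBBBKB
BBBBBKB
BBBBBBB
After op 2 fill(1,0,G) [52 cells changed]:
GGGGGGG
GGGGGGG
GGGGGGG
GGGGGGG
GGGGGKG
GGGGGKG
GGGGGKG
GGGGGGG
After op 3 paint(0,3,K):
GGGKGGG
GGGGGGG
GGGGGGG
GGGGGGG
GGGGGKG
GGGGGKG
GGGGGKG
GGGGGGG

Answer: GGGKGGG
GGGGGGG
GGGGGGG
GGGGGGG
GGGGGKG
GGGGGKG
GGGGGKG
GGGGGGG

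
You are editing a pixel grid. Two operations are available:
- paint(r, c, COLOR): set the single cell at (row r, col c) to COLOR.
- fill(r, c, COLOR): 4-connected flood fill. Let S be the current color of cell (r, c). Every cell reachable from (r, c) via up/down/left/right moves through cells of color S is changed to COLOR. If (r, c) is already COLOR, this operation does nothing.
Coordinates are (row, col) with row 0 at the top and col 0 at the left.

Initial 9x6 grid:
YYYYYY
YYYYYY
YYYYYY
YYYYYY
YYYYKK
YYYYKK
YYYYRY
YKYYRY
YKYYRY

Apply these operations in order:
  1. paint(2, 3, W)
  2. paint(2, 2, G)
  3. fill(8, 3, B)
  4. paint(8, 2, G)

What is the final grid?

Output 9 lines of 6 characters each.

After op 1 paint(2,3,W):
YYYYYY
YYYYYY
YYYWYY
YYYYYY
YYYYKK
YYYYKK
YYYYRY
YKYYRY
YKYYRY
After op 2 paint(2,2,G):
YYYYYY
YYYYYY
YYGWYY
YYYYYY
YYYYKK
YYYYKK
YYYYRY
YKYYRY
YKYYRY
After op 3 fill(8,3,B) [40 cells changed]:
BBBBBB
BBBBBB
BBGWBB
BBBBBB
BBBBKK
BBBBKK
BBBBRY
BKBBRY
BKBBRY
After op 4 paint(8,2,G):
BBBBBB
BBBBBB
BBGWBB
BBBBBB
BBBBKK
BBBBKK
BBBBRY
BKBBRY
BKGBRY

Answer: BBBBBB
BBBBBB
BBGWBB
BBBBBB
BBBBKK
BBBBKK
BBBBRY
BKBBRY
BKGBRY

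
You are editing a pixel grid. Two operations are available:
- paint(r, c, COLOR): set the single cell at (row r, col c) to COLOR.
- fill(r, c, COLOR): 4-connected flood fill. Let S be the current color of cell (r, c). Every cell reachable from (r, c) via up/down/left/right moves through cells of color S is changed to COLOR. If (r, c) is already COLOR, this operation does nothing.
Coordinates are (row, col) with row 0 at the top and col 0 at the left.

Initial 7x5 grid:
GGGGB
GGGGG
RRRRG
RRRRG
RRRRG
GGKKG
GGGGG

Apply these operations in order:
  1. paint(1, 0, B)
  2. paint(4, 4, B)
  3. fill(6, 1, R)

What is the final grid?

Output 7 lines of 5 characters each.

Answer: GGGGB
BGGGG
RRRRG
RRRRG
RRRRB
RRKKR
RRRRR

Derivation:
After op 1 paint(1,0,B):
GGGGB
BGGGG
RRRRG
RRRRG
RRRRG
GGKKG
GGGGG
After op 2 paint(4,4,B):
GGGGB
BGGGG
RRRRG
RRRRG
RRRRB
GGKKG
GGGGG
After op 3 fill(6,1,R) [8 cells changed]:
GGGGB
BGGGG
RRRRG
RRRRG
RRRRB
RRKKR
RRRRR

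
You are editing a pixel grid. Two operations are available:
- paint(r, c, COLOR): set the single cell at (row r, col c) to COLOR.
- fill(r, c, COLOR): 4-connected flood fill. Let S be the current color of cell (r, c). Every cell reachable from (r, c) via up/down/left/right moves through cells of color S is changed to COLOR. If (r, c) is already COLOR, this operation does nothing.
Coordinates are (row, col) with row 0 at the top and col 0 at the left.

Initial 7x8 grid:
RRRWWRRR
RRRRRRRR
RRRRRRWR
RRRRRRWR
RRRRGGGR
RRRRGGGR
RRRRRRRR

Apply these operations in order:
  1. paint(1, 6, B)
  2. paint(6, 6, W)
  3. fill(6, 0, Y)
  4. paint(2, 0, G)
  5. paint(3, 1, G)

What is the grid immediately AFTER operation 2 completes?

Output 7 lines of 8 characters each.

After op 1 paint(1,6,B):
RRRWWRRR
RRRRRRBR
RRRRRRWR
RRRRRRWR
RRRRGGGR
RRRRGGGR
RRRRRRRR
After op 2 paint(6,6,W):
RRRWWRRR
RRRRRRBR
RRRRRRWR
RRRRRRWR
RRRRGGGR
RRRRGGGR
RRRRRRWR

Answer: RRRWWRRR
RRRRRRBR
RRRRRRWR
RRRRRRWR
RRRRGGGR
RRRRGGGR
RRRRRRWR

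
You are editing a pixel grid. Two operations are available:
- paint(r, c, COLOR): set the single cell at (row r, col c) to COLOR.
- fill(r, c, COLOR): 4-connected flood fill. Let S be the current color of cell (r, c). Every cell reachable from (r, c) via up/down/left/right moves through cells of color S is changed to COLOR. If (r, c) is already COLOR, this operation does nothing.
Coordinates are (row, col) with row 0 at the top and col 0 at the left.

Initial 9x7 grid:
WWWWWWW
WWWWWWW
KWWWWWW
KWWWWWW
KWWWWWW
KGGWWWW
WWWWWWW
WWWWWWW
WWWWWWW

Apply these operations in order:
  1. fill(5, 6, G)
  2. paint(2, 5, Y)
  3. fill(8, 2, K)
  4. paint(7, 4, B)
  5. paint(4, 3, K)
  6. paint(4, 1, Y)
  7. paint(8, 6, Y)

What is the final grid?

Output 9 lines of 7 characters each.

Answer: KKKKKKK
KKKKKKK
KKKKKYK
KKKKKKK
KYKKKKK
KKKKKKK
KKKKKKK
KKKKBKK
KKKKKKY

Derivation:
After op 1 fill(5,6,G) [57 cells changed]:
GGGGGGG
GGGGGGG
KGGGGGG
KGGGGGG
KGGGGGG
KGGGGGG
GGGGGGG
GGGGGGG
GGGGGGG
After op 2 paint(2,5,Y):
GGGGGGG
GGGGGGG
KGGGGYG
KGGGGGG
KGGGGGG
KGGGGGG
GGGGGGG
GGGGGGG
GGGGGGG
After op 3 fill(8,2,K) [58 cells changed]:
KKKKKKK
KKKKKKK
KKKKKYK
KKKKKKK
KKKKKKK
KKKKKKK
KKKKKKK
KKKKKKK
KKKKKKK
After op 4 paint(7,4,B):
KKKKKKK
KKKKKKK
KKKKKYK
KKKKKKK
KKKKKKK
KKKKKKK
KKKKKKK
KKKKBKK
KKKKKKK
After op 5 paint(4,3,K):
KKKKKKK
KKKKKKK
KKKKKYK
KKKKKKK
KKKKKKK
KKKKKKK
KKKKKKK
KKKKBKK
KKKKKKK
After op 6 paint(4,1,Y):
KKKKKKK
KKKKKKK
KKKKKYK
KKKKKKK
KYKKKKK
KKKKKKK
KKKKKKK
KKKKBKK
KKKKKKK
After op 7 paint(8,6,Y):
KKKKKKK
KKKKKKK
KKKKKYK
KKKKKKK
KYKKKKK
KKKKKKK
KKKKKKK
KKKKBKK
KKKKKKY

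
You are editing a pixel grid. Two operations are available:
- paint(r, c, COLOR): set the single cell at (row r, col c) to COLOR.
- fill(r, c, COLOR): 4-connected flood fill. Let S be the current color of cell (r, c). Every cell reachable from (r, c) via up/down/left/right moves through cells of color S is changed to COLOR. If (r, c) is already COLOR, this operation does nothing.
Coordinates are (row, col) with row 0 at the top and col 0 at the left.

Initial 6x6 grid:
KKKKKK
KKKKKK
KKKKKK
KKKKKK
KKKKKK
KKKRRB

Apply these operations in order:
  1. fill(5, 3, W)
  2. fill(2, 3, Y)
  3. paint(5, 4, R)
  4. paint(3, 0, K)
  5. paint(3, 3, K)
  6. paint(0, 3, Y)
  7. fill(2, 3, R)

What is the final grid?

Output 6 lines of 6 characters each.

After op 1 fill(5,3,W) [2 cells changed]:
KKKKKK
KKKKKK
KKKKKK
KKKKKK
KKKKKK
KKKWWB
After op 2 fill(2,3,Y) [33 cells changed]:
YYYYYY
YYYYYY
YYYYYY
YYYYYY
YYYYYY
YYYWWB
After op 3 paint(5,4,R):
YYYYYY
YYYYYY
YYYYYY
YYYYYY
YYYYYY
YYYWRB
After op 4 paint(3,0,K):
YYYYYY
YYYYYY
YYYYYY
KYYYYY
YYYYYY
YYYWRB
After op 5 paint(3,3,K):
YYYYYY
YYYYYY
YYYYYY
KYYKYY
YYYYYY
YYYWRB
After op 6 paint(0,3,Y):
YYYYYY
YYYYYY
YYYYYY
KYYKYY
YYYYYY
YYYWRB
After op 7 fill(2,3,R) [31 cells changed]:
RRRRRR
RRRRRR
RRRRRR
KRRKRR
RRRRRR
RRRWRB

Answer: RRRRRR
RRRRRR
RRRRRR
KRRKRR
RRRRRR
RRRWRB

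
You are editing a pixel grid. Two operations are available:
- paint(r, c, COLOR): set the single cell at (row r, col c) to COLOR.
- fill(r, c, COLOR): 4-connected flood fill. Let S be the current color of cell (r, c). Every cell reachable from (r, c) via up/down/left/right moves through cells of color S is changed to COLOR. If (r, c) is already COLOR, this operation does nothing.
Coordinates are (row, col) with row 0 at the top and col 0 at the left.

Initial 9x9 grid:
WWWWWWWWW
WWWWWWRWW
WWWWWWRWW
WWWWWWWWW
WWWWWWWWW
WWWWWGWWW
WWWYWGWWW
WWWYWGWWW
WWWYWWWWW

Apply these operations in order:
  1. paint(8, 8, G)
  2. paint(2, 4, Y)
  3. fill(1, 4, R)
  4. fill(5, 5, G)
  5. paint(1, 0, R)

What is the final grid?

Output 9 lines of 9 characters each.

Answer: RRRRRRRRR
RRRRRRRRR
RRRRYRRRR
RRRRRRRRR
RRRRRRRRR
RRRRRGRRR
RRRYRGRRR
RRRYRGRRR
RRRYRRRRG

Derivation:
After op 1 paint(8,8,G):
WWWWWWWWW
WWWWWWRWW
WWWWWWRWW
WWWWWWWWW
WWWWWWWWW
WWWWWGWWW
WWWYWGWWW
WWWYWGWWW
WWWYWWWWG
After op 2 paint(2,4,Y):
WWWWWWWWW
WWWWWWRWW
WWWWYWRWW
WWWWWWWWW
WWWWWWWWW
WWWWWGWWW
WWWYWGWWW
WWWYWGWWW
WWWYWWWWG
After op 3 fill(1,4,R) [71 cells changed]:
RRRRRRRRR
RRRRRRRRR
RRRRYRRRR
RRRRRRRRR
RRRRRRRRR
RRRRRGRRR
RRRYRGRRR
RRRYRGRRR
RRRYRRRRG
After op 4 fill(5,5,G) [0 cells changed]:
RRRRRRRRR
RRRRRRRRR
RRRRYRRRR
RRRRRRRRR
RRRRRRRRR
RRRRRGRRR
RRRYRGRRR
RRRYRGRRR
RRRYRRRRG
After op 5 paint(1,0,R):
RRRRRRRRR
RRRRRRRRR
RRRRYRRRR
RRRRRRRRR
RRRRRRRRR
RRRRRGRRR
RRRYRGRRR
RRRYRGRRR
RRRYRRRRG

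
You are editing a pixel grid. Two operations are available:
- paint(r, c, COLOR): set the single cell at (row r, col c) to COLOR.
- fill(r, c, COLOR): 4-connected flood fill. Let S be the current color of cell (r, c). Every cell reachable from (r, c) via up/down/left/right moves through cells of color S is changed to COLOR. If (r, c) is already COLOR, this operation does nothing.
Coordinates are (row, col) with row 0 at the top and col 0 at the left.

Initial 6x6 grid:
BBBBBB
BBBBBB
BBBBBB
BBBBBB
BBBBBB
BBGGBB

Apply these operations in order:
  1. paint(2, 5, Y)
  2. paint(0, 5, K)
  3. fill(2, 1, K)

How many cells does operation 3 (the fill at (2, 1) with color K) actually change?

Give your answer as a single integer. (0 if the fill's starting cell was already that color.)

Answer: 32

Derivation:
After op 1 paint(2,5,Y):
BBBBBB
BBBBBB
BBBBBY
BBBBBB
BBBBBB
BBGGBB
After op 2 paint(0,5,K):
BBBBBK
BBBBBB
BBBBBY
BBBBBB
BBBBBB
BBGGBB
After op 3 fill(2,1,K) [32 cells changed]:
KKKKKK
KKKKKK
KKKKKY
KKKKKK
KKKKKK
KKGGKK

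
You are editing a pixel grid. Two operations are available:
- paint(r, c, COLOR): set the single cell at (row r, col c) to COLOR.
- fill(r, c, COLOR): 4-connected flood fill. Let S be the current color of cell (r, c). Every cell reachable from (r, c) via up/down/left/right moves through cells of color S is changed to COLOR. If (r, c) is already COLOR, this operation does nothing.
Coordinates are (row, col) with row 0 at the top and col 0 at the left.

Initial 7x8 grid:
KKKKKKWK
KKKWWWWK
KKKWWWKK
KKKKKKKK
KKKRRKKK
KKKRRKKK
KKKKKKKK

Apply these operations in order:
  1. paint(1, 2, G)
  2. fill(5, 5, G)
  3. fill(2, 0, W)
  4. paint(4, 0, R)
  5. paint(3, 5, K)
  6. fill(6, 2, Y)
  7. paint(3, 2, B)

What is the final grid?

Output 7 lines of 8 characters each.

After op 1 paint(1,2,G):
KKKKKKWK
KKGWWWWK
KKKWWWKK
KKKKKKKK
KKKRRKKK
KKKRRKKK
KKKKKKKK
After op 2 fill(5,5,G) [43 cells changed]:
GGGGGGWG
GGGWWWWG
GGGWWWGG
GGGGGGGG
GGGRRGGG
GGGRRGGG
GGGGGGGG
After op 3 fill(2,0,W) [44 cells changed]:
WWWWWWWW
WWWWWWWW
WWWWWWWW
WWWWWWWW
WWWRRWWW
WWWRRWWW
WWWWWWWW
After op 4 paint(4,0,R):
WWWWWWWW
WWWWWWWW
WWWWWWWW
WWWWWWWW
RWWRRWWW
WWWRRWWW
WWWWWWWW
After op 5 paint(3,5,K):
WWWWWWWW
WWWWWWWW
WWWWWWWW
WWWWWKWW
RWWRRWWW
WWWRRWWW
WWWWWWWW
After op 6 fill(6,2,Y) [50 cells changed]:
YYYYYYYY
YYYYYYYY
YYYYYYYY
YYYYYKYY
RYYRRYYY
YYYRRYYY
YYYYYYYY
After op 7 paint(3,2,B):
YYYYYYYY
YYYYYYYY
YYYYYYYY
YYBYYKYY
RYYRRYYY
YYYRRYYY
YYYYYYYY

Answer: YYYYYYYY
YYYYYYYY
YYYYYYYY
YYBYYKYY
RYYRRYYY
YYYRRYYY
YYYYYYYY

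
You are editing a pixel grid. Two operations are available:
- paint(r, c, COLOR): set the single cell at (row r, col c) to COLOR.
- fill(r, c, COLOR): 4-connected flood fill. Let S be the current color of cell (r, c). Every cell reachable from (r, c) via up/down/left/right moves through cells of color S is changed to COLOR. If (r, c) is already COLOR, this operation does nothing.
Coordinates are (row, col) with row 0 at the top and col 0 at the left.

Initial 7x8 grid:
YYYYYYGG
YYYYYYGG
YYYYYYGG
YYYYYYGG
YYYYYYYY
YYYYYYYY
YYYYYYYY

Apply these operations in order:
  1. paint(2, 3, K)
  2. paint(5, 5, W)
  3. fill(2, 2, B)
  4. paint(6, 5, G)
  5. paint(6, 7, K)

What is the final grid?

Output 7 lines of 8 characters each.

After op 1 paint(2,3,K):
YYYYYYGG
YYYYYYGG
YYYKYYGG
YYYYYYGG
YYYYYYYY
YYYYYYYY
YYYYYYYY
After op 2 paint(5,5,W):
YYYYYYGG
YYYYYYGG
YYYKYYGG
YYYYYYGG
YYYYYYYY
YYYYYWYY
YYYYYYYY
After op 3 fill(2,2,B) [46 cells changed]:
BBBBBBGG
BBBBBBGG
BBBKBBGG
BBBBBBGG
BBBBBBBB
BBBBBWBB
BBBBBBBB
After op 4 paint(6,5,G):
BBBBBBGG
BBBBBBGG
BBBKBBGG
BBBBBBGG
BBBBBBBB
BBBBBWBB
BBBBBGBB
After op 5 paint(6,7,K):
BBBBBBGG
BBBBBBGG
BBBKBBGG
BBBBBBGG
BBBBBBBB
BBBBBWBB
BBBBBGBK

Answer: BBBBBBGG
BBBBBBGG
BBBKBBGG
BBBBBBGG
BBBBBBBB
BBBBBWBB
BBBBBGBK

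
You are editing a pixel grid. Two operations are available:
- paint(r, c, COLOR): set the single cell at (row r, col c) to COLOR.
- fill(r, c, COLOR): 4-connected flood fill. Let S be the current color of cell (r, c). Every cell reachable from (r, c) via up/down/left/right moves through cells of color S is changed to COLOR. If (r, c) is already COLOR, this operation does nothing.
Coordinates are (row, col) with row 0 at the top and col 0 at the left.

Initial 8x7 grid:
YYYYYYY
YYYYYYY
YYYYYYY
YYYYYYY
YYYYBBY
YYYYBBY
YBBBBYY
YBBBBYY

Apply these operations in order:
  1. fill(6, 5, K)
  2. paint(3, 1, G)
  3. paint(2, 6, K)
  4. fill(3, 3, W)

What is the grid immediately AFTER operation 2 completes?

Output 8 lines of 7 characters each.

After op 1 fill(6,5,K) [44 cells changed]:
KKKKKKK
KKKKKKK
KKKKKKK
KKKKKKK
KKKKBBK
KKKKBBK
KBBBBKK
KBBBBKK
After op 2 paint(3,1,G):
KKKKKKK
KKKKKKK
KKKKKKK
KGKKKKK
KKKKBBK
KKKKBBK
KBBBBKK
KBBBBKK

Answer: KKKKKKK
KKKKKKK
KKKKKKK
KGKKKKK
KKKKBBK
KKKKBBK
KBBBBKK
KBBBBKK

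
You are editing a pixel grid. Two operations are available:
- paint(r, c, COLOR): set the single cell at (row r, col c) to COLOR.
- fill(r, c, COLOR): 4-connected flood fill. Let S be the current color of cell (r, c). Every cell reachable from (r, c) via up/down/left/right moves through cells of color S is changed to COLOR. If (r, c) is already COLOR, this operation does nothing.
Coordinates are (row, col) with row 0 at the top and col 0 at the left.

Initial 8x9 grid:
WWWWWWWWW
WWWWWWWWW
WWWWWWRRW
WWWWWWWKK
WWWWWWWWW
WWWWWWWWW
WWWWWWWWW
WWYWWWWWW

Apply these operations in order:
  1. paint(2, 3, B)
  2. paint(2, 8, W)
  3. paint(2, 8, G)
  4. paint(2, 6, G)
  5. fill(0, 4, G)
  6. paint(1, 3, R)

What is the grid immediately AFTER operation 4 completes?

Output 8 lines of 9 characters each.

Answer: WWWWWWWWW
WWWWWWWWW
WWWBWWGRG
WWWWWWWKK
WWWWWWWWW
WWWWWWWWW
WWWWWWWWW
WWYWWWWWW

Derivation:
After op 1 paint(2,3,B):
WWWWWWWWW
WWWWWWWWW
WWWBWWRRW
WWWWWWWKK
WWWWWWWWW
WWWWWWWWW
WWWWWWWWW
WWYWWWWWW
After op 2 paint(2,8,W):
WWWWWWWWW
WWWWWWWWW
WWWBWWRRW
WWWWWWWKK
WWWWWWWWW
WWWWWWWWW
WWWWWWWWW
WWYWWWWWW
After op 3 paint(2,8,G):
WWWWWWWWW
WWWWWWWWW
WWWBWWRRG
WWWWWWWKK
WWWWWWWWW
WWWWWWWWW
WWWWWWWWW
WWYWWWWWW
After op 4 paint(2,6,G):
WWWWWWWWW
WWWWWWWWW
WWWBWWGRG
WWWWWWWKK
WWWWWWWWW
WWWWWWWWW
WWWWWWWWW
WWYWWWWWW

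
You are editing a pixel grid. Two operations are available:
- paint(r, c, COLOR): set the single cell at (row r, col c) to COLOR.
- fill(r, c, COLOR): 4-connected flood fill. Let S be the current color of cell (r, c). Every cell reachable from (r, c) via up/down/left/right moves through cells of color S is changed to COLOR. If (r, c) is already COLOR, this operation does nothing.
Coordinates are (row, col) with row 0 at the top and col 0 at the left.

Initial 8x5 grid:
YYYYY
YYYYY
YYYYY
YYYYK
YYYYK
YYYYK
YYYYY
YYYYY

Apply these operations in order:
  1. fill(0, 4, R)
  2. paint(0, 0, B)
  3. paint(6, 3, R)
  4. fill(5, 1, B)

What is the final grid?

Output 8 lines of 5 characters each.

Answer: BBBBB
BBBBB
BBBBB
BBBBK
BBBBK
BBBBK
BBBBB
BBBBB

Derivation:
After op 1 fill(0,4,R) [37 cells changed]:
RRRRR
RRRRR
RRRRR
RRRRK
RRRRK
RRRRK
RRRRR
RRRRR
After op 2 paint(0,0,B):
BRRRR
RRRRR
RRRRR
RRRRK
RRRRK
RRRRK
RRRRR
RRRRR
After op 3 paint(6,3,R):
BRRRR
RRRRR
RRRRR
RRRRK
RRRRK
RRRRK
RRRRR
RRRRR
After op 4 fill(5,1,B) [36 cells changed]:
BBBBB
BBBBB
BBBBB
BBBBK
BBBBK
BBBBK
BBBBB
BBBBB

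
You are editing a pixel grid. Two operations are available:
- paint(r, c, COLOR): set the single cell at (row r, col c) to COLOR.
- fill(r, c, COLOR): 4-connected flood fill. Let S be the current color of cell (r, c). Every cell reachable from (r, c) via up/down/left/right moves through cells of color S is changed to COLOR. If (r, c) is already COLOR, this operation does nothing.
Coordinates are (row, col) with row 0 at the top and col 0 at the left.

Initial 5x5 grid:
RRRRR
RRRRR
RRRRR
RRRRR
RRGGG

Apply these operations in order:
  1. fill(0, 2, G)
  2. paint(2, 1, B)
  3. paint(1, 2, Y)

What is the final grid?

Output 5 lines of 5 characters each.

Answer: GGGGG
GGYGG
GBGGG
GGGGG
GGGGG

Derivation:
After op 1 fill(0,2,G) [22 cells changed]:
GGGGG
GGGGG
GGGGG
GGGGG
GGGGG
After op 2 paint(2,1,B):
GGGGG
GGGGG
GBGGG
GGGGG
GGGGG
After op 3 paint(1,2,Y):
GGGGG
GGYGG
GBGGG
GGGGG
GGGGG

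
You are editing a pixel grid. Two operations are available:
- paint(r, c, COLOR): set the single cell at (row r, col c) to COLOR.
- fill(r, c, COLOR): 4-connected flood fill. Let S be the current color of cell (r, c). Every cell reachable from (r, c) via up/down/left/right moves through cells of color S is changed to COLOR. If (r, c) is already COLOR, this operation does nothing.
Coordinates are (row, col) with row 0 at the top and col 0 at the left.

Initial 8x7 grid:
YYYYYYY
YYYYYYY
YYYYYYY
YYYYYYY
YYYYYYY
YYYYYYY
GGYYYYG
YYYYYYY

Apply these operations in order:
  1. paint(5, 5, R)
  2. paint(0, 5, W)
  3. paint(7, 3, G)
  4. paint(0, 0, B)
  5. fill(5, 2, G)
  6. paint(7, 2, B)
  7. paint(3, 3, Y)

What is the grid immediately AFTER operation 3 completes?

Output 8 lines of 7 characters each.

After op 1 paint(5,5,R):
YYYYYYY
YYYYYYY
YYYYYYY
YYYYYYY
YYYYYYY
YYYYYRY
GGYYYYG
YYYYYYY
After op 2 paint(0,5,W):
YYYYYWY
YYYYYYY
YYYYYYY
YYYYYYY
YYYYYYY
YYYYYRY
GGYYYYG
YYYYYYY
After op 3 paint(7,3,G):
YYYYYWY
YYYYYYY
YYYYYYY
YYYYYYY
YYYYYYY
YYYYYRY
GGYYYYG
YYYGYYY

Answer: YYYYYWY
YYYYYYY
YYYYYYY
YYYYYYY
YYYYYYY
YYYYYRY
GGYYYYG
YYYGYYY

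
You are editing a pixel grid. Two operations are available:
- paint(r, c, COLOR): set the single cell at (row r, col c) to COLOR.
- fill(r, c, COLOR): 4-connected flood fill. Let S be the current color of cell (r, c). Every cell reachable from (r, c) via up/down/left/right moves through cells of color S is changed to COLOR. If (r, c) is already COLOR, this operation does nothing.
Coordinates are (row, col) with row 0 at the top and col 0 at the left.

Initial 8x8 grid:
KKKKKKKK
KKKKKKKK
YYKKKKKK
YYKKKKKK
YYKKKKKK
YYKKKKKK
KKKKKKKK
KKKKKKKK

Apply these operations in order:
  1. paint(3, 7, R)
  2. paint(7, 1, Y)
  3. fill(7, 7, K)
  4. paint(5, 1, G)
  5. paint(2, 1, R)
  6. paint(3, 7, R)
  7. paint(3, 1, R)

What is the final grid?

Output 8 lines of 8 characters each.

After op 1 paint(3,7,R):
KKKKKKKK
KKKKKKKK
YYKKKKKK
YYKKKKKR
YYKKKKKK
YYKKKKKK
KKKKKKKK
KKKKKKKK
After op 2 paint(7,1,Y):
KKKKKKKK
KKKKKKKK
YYKKKKKK
YYKKKKKR
YYKKKKKK
YYKKKKKK
KKKKKKKK
KYKKKKKK
After op 3 fill(7,7,K) [0 cells changed]:
KKKKKKKK
KKKKKKKK
YYKKKKKK
YYKKKKKR
YYKKKKKK
YYKKKKKK
KKKKKKKK
KYKKKKKK
After op 4 paint(5,1,G):
KKKKKKKK
KKKKKKKK
YYKKKKKK
YYKKKKKR
YYKKKKKK
YGKKKKKK
KKKKKKKK
KYKKKKKK
After op 5 paint(2,1,R):
KKKKKKKK
KKKKKKKK
YRKKKKKK
YYKKKKKR
YYKKKKKK
YGKKKKKK
KKKKKKKK
KYKKKKKK
After op 6 paint(3,7,R):
KKKKKKKK
KKKKKKKK
YRKKKKKK
YYKKKKKR
YYKKKKKK
YGKKKKKK
KKKKKKKK
KYKKKKKK
After op 7 paint(3,1,R):
KKKKKKKK
KKKKKKKK
YRKKKKKK
YRKKKKKR
YYKKKKKK
YGKKKKKK
KKKKKKKK
KYKKKKKK

Answer: KKKKKKKK
KKKKKKKK
YRKKKKKK
YRKKKKKR
YYKKKKKK
YGKKKKKK
KKKKKKKK
KYKKKKKK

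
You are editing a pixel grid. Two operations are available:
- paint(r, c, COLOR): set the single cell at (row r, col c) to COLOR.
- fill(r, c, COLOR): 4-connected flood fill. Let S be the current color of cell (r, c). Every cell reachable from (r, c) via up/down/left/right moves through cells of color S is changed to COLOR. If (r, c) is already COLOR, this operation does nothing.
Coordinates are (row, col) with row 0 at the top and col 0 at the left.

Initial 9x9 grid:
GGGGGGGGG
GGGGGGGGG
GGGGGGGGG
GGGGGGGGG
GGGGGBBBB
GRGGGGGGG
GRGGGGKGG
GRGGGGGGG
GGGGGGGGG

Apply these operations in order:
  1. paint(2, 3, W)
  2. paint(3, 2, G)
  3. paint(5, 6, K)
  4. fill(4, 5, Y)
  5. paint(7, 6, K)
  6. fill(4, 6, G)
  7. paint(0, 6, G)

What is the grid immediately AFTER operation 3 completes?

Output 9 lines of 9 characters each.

After op 1 paint(2,3,W):
GGGGGGGGG
GGGGGGGGG
GGGWGGGGG
GGGGGGGGG
GGGGGBBBB
GRGGGGGGG
GRGGGGKGG
GRGGGGGGG
GGGGGGGGG
After op 2 paint(3,2,G):
GGGGGGGGG
GGGGGGGGG
GGGWGGGGG
GGGGGGGGG
GGGGGBBBB
GRGGGGGGG
GRGGGGKGG
GRGGGGGGG
GGGGGGGGG
After op 3 paint(5,6,K):
GGGGGGGGG
GGGGGGGGG
GGGWGGGGG
GGGGGGGGG
GGGGGBBBB
GRGGGGKGG
GRGGGGKGG
GRGGGGGGG
GGGGGGGGG

Answer: GGGGGGGGG
GGGGGGGGG
GGGWGGGGG
GGGGGGGGG
GGGGGBBBB
GRGGGGKGG
GRGGGGKGG
GRGGGGGGG
GGGGGGGGG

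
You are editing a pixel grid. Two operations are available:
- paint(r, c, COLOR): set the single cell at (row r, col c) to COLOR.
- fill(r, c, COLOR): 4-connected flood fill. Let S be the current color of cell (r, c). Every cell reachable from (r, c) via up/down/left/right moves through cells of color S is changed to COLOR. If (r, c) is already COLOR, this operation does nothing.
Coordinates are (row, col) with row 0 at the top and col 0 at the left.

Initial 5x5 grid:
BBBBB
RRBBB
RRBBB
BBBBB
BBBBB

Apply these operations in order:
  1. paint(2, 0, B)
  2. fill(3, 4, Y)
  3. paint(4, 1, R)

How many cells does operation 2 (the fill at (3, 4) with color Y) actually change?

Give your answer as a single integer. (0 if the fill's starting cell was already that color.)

Answer: 22

Derivation:
After op 1 paint(2,0,B):
BBBBB
RRBBB
BRBBB
BBBBB
BBBBB
After op 2 fill(3,4,Y) [22 cells changed]:
YYYYY
RRYYY
YRYYY
YYYYY
YYYYY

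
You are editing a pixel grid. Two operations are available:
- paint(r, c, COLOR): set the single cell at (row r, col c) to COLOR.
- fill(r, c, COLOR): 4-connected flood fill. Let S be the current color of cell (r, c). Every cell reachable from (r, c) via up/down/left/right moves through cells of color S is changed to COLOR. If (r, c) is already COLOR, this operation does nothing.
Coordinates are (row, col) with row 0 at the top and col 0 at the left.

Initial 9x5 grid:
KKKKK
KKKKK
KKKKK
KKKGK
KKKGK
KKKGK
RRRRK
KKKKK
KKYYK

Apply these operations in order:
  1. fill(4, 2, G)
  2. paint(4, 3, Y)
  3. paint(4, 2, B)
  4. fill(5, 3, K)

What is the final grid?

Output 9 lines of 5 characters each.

Answer: KKKKK
KKKKK
KKKKK
KKKKK
KKBYK
KKKKK
RRRRK
KKKKK
KKYYK

Derivation:
After op 1 fill(4,2,G) [36 cells changed]:
GGGGG
GGGGG
GGGGG
GGGGG
GGGGG
GGGGG
RRRRG
GGGGG
GGYYG
After op 2 paint(4,3,Y):
GGGGG
GGGGG
GGGGG
GGGGG
GGGYG
GGGGG
RRRRG
GGGGG
GGYYG
After op 3 paint(4,2,B):
GGGGG
GGGGG
GGGGG
GGGGG
GGBYG
GGGGG
RRRRG
GGGGG
GGYYG
After op 4 fill(5,3,K) [37 cells changed]:
KKKKK
KKKKK
KKKKK
KKKKK
KKBYK
KKKKK
RRRRK
KKKKK
KKYYK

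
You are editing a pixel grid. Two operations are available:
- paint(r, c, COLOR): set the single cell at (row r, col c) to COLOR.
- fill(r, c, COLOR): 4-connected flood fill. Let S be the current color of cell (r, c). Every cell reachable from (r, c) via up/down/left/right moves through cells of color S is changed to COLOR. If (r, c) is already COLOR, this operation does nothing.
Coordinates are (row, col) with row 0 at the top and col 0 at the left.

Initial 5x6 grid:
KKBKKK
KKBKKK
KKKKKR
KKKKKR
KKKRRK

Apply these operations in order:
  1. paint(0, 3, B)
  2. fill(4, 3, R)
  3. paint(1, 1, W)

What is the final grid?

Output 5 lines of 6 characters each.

Answer: KKBBKK
KWBKKK
KKKKKR
KKKKKR
KKKRRK

Derivation:
After op 1 paint(0,3,B):
KKBBKK
KKBKKK
KKKKKR
KKKKKR
KKKRRK
After op 2 fill(4,3,R) [0 cells changed]:
KKBBKK
KKBKKK
KKKKKR
KKKKKR
KKKRRK
After op 3 paint(1,1,W):
KKBBKK
KWBKKK
KKKKKR
KKKKKR
KKKRRK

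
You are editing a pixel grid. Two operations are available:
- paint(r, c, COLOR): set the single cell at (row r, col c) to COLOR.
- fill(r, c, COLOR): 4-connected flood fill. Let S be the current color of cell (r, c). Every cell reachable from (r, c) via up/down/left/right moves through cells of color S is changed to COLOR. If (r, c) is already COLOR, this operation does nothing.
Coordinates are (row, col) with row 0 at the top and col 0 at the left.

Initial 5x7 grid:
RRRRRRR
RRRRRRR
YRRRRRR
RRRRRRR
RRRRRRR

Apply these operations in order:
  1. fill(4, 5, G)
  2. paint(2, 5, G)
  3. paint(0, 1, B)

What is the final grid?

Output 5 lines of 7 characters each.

After op 1 fill(4,5,G) [34 cells changed]:
GGGGGGG
GGGGGGG
YGGGGGG
GGGGGGG
GGGGGGG
After op 2 paint(2,5,G):
GGGGGGG
GGGGGGG
YGGGGGG
GGGGGGG
GGGGGGG
After op 3 paint(0,1,B):
GBGGGGG
GGGGGGG
YGGGGGG
GGGGGGG
GGGGGGG

Answer: GBGGGGG
GGGGGGG
YGGGGGG
GGGGGGG
GGGGGGG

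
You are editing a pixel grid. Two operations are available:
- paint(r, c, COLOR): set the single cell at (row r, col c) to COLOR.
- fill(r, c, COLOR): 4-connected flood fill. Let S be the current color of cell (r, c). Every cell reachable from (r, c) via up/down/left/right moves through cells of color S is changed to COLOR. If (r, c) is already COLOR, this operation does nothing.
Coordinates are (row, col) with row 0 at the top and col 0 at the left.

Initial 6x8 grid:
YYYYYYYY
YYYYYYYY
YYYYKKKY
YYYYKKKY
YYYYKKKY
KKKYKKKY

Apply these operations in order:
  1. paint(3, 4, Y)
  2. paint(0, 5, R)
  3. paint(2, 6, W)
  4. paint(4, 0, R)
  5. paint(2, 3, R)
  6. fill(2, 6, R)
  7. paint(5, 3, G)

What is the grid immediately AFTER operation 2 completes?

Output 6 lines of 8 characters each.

After op 1 paint(3,4,Y):
YYYYYYYY
YYYYYYYY
YYYYKKKY
YYYYYKKY
YYYYKKKY
KKKYKKKY
After op 2 paint(0,5,R):
YYYYYRYY
YYYYYYYY
YYYYKKKY
YYYYYKKY
YYYYKKKY
KKKYKKKY

Answer: YYYYYRYY
YYYYYYYY
YYYYKKKY
YYYYYKKY
YYYYKKKY
KKKYKKKY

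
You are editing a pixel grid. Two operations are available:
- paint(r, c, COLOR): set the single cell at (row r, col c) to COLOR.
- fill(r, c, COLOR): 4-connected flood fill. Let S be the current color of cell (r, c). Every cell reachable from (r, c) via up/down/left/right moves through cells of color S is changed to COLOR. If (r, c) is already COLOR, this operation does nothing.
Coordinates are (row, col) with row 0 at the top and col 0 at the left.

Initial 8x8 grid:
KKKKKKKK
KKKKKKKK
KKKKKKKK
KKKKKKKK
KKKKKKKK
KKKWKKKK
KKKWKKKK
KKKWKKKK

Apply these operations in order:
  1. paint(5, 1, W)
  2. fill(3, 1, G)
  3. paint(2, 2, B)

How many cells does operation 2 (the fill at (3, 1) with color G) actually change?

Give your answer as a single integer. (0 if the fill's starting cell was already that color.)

Answer: 60

Derivation:
After op 1 paint(5,1,W):
KKKKKKKK
KKKKKKKK
KKKKKKKK
KKKKKKKK
KKKKKKKK
KWKWKKKK
KKKWKKKK
KKKWKKKK
After op 2 fill(3,1,G) [60 cells changed]:
GGGGGGGG
GGGGGGGG
GGGGGGGG
GGGGGGGG
GGGGGGGG
GWGWGGGG
GGGWGGGG
GGGWGGGG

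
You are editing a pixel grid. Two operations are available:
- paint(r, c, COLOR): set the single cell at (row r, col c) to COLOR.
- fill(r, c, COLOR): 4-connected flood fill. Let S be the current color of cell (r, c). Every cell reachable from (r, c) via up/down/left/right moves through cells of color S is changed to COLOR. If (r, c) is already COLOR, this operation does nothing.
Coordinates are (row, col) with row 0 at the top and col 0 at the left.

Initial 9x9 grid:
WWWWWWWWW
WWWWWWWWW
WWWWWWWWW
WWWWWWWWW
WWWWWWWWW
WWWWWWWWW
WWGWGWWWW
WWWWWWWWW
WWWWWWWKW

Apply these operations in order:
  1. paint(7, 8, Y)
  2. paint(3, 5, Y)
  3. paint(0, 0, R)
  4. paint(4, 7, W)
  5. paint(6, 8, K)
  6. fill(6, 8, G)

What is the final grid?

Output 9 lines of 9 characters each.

After op 1 paint(7,8,Y):
WWWWWWWWW
WWWWWWWWW
WWWWWWWWW
WWWWWWWWW
WWWWWWWWW
WWWWWWWWW
WWGWGWWWW
WWWWWWWWY
WWWWWWWKW
After op 2 paint(3,5,Y):
WWWWWWWWW
WWWWWWWWW
WWWWWWWWW
WWWWWYWWW
WWWWWWWWW
WWWWWWWWW
WWGWGWWWW
WWWWWWWWY
WWWWWWWKW
After op 3 paint(0,0,R):
RWWWWWWWW
WWWWWWWWW
WWWWWWWWW
WWWWWYWWW
WWWWWWWWW
WWWWWWWWW
WWGWGWWWW
WWWWWWWWY
WWWWWWWKW
After op 4 paint(4,7,W):
RWWWWWWWW
WWWWWWWWW
WWWWWWWWW
WWWWWYWWW
WWWWWWWWW
WWWWWWWWW
WWGWGWWWW
WWWWWWWWY
WWWWWWWKW
After op 5 paint(6,8,K):
RWWWWWWWW
WWWWWWWWW
WWWWWWWWW
WWWWWYWWW
WWWWWWWWW
WWWWWWWWW
WWGWGWWWK
WWWWWWWWY
WWWWWWWKW
After op 6 fill(6,8,G) [1 cells changed]:
RWWWWWWWW
WWWWWWWWW
WWWWWWWWW
WWWWWYWWW
WWWWWWWWW
WWWWWWWWW
WWGWGWWWG
WWWWWWWWY
WWWWWWWKW

Answer: RWWWWWWWW
WWWWWWWWW
WWWWWWWWW
WWWWWYWWW
WWWWWWWWW
WWWWWWWWW
WWGWGWWWG
WWWWWWWWY
WWWWWWWKW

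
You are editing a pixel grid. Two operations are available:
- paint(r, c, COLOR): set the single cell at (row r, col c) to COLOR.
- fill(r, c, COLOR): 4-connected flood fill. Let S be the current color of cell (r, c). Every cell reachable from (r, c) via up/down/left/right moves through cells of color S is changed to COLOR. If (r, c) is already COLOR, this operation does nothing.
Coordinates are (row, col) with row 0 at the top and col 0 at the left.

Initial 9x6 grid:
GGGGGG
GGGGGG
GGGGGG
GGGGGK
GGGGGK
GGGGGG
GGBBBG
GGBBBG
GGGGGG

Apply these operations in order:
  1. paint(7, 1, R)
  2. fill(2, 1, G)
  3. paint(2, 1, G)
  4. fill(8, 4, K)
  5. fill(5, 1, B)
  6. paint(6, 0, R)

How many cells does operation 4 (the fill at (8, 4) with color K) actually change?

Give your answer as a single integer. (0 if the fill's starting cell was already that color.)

After op 1 paint(7,1,R):
GGGGGG
GGGGGG
GGGGGG
GGGGGK
GGGGGK
GGGGGG
GGBBBG
GRBBBG
GGGGGG
After op 2 fill(2,1,G) [0 cells changed]:
GGGGGG
GGGGGG
GGGGGG
GGGGGK
GGGGGK
GGGGGG
GGBBBG
GRBBBG
GGGGGG
After op 3 paint(2,1,G):
GGGGGG
GGGGGG
GGGGGG
GGGGGK
GGGGGK
GGGGGG
GGBBBG
GRBBBG
GGGGGG
After op 4 fill(8,4,K) [45 cells changed]:
KKKKKK
KKKKKK
KKKKKK
KKKKKK
KKKKKK
KKKKKK
KKBBBK
KRBBBK
KKKKKK

Answer: 45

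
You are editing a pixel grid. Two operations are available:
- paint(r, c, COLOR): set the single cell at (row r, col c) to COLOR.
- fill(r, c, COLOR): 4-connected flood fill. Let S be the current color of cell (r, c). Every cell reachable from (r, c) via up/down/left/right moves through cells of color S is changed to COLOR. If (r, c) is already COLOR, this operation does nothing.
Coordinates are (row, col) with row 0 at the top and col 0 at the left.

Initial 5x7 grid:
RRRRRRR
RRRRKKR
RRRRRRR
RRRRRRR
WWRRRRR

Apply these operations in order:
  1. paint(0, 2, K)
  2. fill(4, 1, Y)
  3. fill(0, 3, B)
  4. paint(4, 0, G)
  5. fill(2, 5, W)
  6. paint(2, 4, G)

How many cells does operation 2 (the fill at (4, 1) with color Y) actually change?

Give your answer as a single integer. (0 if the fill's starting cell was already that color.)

After op 1 paint(0,2,K):
RRKRRRR
RRRRKKR
RRRRRRR
RRRRRRR
WWRRRRR
After op 2 fill(4,1,Y) [2 cells changed]:
RRKRRRR
RRRRKKR
RRRRRRR
RRRRRRR
YYRRRRR

Answer: 2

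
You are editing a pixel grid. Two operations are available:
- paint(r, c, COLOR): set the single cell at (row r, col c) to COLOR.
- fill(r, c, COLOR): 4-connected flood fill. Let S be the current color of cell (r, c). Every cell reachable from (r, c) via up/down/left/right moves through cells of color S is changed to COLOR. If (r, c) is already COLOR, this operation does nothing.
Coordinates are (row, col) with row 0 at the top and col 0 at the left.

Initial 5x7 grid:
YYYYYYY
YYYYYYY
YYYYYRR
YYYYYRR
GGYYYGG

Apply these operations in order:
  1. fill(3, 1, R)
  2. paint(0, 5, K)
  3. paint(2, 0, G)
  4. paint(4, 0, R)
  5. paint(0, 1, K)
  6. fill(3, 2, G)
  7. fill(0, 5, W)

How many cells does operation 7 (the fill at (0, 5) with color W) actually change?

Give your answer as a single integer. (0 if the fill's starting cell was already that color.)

Answer: 1

Derivation:
After op 1 fill(3,1,R) [27 cells changed]:
RRRRRRR
RRRRRRR
RRRRRRR
RRRRRRR
GGRRRGG
After op 2 paint(0,5,K):
RRRRRKR
RRRRRRR
RRRRRRR
RRRRRRR
GGRRRGG
After op 3 paint(2,0,G):
RRRRRKR
RRRRRRR
GRRRRRR
RRRRRRR
GGRRRGG
After op 4 paint(4,0,R):
RRRRRKR
RRRRRRR
GRRRRRR
RRRRRRR
RGRRRGG
After op 5 paint(0,1,K):
RKRRRKR
RRRRRRR
GRRRRRR
RRRRRRR
RGRRRGG
After op 6 fill(3,2,G) [29 cells changed]:
GKGGGKG
GGGGGGG
GGGGGGG
GGGGGGG
GGGGGGG
After op 7 fill(0,5,W) [1 cells changed]:
GKGGGWG
GGGGGGG
GGGGGGG
GGGGGGG
GGGGGGG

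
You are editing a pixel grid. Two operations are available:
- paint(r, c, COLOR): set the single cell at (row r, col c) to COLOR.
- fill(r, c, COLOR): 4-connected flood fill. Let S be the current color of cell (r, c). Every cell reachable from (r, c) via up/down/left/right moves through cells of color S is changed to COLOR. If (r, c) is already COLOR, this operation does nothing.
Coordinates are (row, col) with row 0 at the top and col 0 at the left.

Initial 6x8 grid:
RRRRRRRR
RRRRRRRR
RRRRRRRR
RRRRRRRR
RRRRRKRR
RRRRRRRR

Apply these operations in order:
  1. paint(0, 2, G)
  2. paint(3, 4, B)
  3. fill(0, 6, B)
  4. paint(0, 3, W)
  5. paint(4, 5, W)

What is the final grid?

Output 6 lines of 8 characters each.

After op 1 paint(0,2,G):
RRGRRRRR
RRRRRRRR
RRRRRRRR
RRRRRRRR
RRRRRKRR
RRRRRRRR
After op 2 paint(3,4,B):
RRGRRRRR
RRRRRRRR
RRRRRRRR
RRRRBRRR
RRRRRKRR
RRRRRRRR
After op 3 fill(0,6,B) [45 cells changed]:
BBGBBBBB
BBBBBBBB
BBBBBBBB
BBBBBBBB
BBBBBKBB
BBBBBBBB
After op 4 paint(0,3,W):
BBGWBBBB
BBBBBBBB
BBBBBBBB
BBBBBBBB
BBBBBKBB
BBBBBBBB
After op 5 paint(4,5,W):
BBGWBBBB
BBBBBBBB
BBBBBBBB
BBBBBBBB
BBBBBWBB
BBBBBBBB

Answer: BBGWBBBB
BBBBBBBB
BBBBBBBB
BBBBBBBB
BBBBBWBB
BBBBBBBB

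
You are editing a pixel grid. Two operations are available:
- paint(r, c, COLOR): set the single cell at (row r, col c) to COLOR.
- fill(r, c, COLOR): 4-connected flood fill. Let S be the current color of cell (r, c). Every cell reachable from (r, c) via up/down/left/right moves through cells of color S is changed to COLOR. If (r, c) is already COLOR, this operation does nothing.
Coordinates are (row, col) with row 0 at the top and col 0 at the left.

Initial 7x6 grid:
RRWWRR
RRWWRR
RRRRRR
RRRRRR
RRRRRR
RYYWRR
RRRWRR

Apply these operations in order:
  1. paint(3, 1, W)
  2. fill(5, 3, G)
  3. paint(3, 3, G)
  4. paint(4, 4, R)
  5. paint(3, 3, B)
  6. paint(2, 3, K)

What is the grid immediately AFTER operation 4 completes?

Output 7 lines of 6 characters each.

After op 1 paint(3,1,W):
RRWWRR
RRWWRR
RRRRRR
RWRRRR
RRRRRR
RYYWRR
RRRWRR
After op 2 fill(5,3,G) [2 cells changed]:
RRWWRR
RRWWRR
RRRRRR
RWRRRR
RRRRRR
RYYGRR
RRRGRR
After op 3 paint(3,3,G):
RRWWRR
RRWWRR
RRRRRR
RWRGRR
RRRRRR
RYYGRR
RRRGRR
After op 4 paint(4,4,R):
RRWWRR
RRWWRR
RRRRRR
RWRGRR
RRRRRR
RYYGRR
RRRGRR

Answer: RRWWRR
RRWWRR
RRRRRR
RWRGRR
RRRRRR
RYYGRR
RRRGRR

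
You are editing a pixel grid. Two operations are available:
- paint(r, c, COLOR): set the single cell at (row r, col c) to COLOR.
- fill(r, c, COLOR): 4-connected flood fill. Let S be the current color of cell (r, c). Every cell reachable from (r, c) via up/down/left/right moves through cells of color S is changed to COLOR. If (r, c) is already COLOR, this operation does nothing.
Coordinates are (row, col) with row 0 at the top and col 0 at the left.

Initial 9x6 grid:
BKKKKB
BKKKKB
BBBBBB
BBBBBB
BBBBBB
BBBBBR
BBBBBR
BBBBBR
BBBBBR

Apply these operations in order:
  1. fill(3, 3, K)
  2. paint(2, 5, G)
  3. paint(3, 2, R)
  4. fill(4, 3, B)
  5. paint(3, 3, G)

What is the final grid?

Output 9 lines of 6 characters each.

After op 1 fill(3,3,K) [42 cells changed]:
KKKKKK
KKKKKK
KKKKKK
KKKKKK
KKKKKK
KKKKKR
KKKKKR
KKKKKR
KKKKKR
After op 2 paint(2,5,G):
KKKKKK
KKKKKK
KKKKKG
KKKKKK
KKKKKK
KKKKKR
KKKKKR
KKKKKR
KKKKKR
After op 3 paint(3,2,R):
KKKKKK
KKKKKK
KKKKKG
KKRKKK
KKKKKK
KKKKKR
KKKKKR
KKKKKR
KKKKKR
After op 4 fill(4,3,B) [48 cells changed]:
BBBBBB
BBBBBB
BBBBBG
BBRBBB
BBBBBB
BBBBBR
BBBBBR
BBBBBR
BBBBBR
After op 5 paint(3,3,G):
BBBBBB
BBBBBB
BBBBBG
BBRGBB
BBBBBB
BBBBBR
BBBBBR
BBBBBR
BBBBBR

Answer: BBBBBB
BBBBBB
BBBBBG
BBRGBB
BBBBBB
BBBBBR
BBBBBR
BBBBBR
BBBBBR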